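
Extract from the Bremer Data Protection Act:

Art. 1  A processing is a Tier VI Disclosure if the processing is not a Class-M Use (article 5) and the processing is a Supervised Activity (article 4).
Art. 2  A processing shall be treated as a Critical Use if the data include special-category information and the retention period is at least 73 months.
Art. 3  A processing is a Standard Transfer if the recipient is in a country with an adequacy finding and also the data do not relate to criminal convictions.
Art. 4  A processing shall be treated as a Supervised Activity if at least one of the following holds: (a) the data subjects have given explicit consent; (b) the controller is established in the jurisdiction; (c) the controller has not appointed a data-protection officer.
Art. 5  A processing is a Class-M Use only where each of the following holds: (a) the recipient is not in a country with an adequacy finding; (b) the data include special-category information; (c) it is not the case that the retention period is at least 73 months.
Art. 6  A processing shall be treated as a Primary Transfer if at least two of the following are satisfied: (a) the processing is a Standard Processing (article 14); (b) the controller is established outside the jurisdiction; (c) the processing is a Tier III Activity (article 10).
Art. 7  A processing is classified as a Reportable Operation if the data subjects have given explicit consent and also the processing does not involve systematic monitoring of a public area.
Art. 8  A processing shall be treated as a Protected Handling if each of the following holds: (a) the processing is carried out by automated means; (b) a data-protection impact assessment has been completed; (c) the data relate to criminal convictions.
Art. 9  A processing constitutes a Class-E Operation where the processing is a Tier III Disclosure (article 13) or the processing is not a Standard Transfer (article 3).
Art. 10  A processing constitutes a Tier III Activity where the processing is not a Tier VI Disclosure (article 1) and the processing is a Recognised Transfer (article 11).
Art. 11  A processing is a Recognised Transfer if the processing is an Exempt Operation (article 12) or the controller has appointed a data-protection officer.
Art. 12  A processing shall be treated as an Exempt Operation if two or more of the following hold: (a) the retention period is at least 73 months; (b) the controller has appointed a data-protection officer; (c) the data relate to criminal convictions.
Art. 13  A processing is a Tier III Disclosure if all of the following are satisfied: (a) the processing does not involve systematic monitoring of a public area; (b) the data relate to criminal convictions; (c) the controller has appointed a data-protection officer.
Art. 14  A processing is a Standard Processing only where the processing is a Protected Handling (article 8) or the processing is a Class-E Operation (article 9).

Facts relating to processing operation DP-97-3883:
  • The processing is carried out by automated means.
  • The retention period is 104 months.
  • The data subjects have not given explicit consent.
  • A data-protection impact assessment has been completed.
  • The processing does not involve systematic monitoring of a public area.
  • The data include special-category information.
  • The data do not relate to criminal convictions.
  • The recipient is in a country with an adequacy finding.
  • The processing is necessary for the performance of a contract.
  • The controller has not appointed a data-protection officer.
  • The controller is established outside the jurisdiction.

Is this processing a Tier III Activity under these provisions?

No

Under article 5: the recipient is not in a country with an adequacy finding? no; and the data include special-category information? yes; and retention period: 104 months ≥ 73 months? yes, so negated condition no. So the processing is not a Class-M Use.
Under article 4: the data subjects have given explicit consent? no; or the controller is established in the jurisdiction? no; or the controller has not appointed a data-protection officer? yes. So the processing is a Supervised Activity.
Under article 1: not a Class-M Use (article 5)? yes; and Supervised Activity (article 4)? yes. So the processing is a Tier VI Disclosure.
Under article 12: retention period: 104 months ≥ 73 months? yes; the controller has appointed a data-protection officer? no; the data relate to criminal convictions? no — 1 of 3 hold (need ≥2) → not satisfied.
Under article 11: Exempt Operation (article 12)? no; or the controller has appointed a data-protection officer? no. So the processing is not a Recognised Transfer.
Under article 10: not a Tier VI Disclosure (article 1)? no; and Recognised Transfer (article 11)? no. So the processing is not a Tier III Activity.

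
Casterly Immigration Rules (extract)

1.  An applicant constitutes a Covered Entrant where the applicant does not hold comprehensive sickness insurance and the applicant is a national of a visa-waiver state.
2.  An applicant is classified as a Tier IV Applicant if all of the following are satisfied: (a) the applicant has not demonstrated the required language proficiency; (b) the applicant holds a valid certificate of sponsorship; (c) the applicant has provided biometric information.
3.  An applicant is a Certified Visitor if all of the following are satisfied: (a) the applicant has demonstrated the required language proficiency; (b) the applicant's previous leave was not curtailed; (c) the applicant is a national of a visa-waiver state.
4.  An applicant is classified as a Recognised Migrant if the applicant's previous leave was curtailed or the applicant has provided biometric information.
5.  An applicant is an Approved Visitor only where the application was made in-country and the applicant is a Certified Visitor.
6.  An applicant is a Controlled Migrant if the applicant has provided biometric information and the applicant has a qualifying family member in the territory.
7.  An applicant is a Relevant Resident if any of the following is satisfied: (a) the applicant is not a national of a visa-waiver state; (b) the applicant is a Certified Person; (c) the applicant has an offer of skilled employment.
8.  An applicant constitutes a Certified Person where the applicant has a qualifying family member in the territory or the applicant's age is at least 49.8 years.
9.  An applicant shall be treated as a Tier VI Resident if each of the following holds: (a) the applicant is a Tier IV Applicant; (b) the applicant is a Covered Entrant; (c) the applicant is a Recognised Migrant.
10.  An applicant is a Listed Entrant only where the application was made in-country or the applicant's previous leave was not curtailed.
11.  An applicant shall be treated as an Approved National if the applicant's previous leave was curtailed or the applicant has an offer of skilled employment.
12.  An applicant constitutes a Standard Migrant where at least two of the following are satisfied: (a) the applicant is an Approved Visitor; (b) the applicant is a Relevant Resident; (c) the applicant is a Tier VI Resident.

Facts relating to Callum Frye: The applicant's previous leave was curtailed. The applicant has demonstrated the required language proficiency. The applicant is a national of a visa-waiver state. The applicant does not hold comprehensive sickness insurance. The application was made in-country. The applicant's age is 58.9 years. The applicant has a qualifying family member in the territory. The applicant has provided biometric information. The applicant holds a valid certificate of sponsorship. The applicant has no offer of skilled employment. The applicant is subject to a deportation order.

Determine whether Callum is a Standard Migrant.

paragraph 3 — Certified Visitor: [the applicant has demonstrated the required language proficiency? yes] AND [the applicant's previous leave was not curtailed? no] AND [the applicant is a national of a visa-waiver state? yes] → not satisfied.
paragraph 5 — Approved Visitor: [the application was made in-country? yes] AND [Certified Visitor (paragraph 3)? no] → not satisfied.
paragraph 8 — Certified Person: [the applicant has a qualifying family member in the territory? yes] OR [applicant's age: 58.9 years ≥ 49.8 years? yes] → satisfied.
paragraph 7 — Relevant Resident: [the applicant is not a national of a visa-waiver state? no] OR [Certified Person (paragraph 8)? yes] OR [the applicant has an offer of skilled employment? no] → satisfied.
paragraph 2 — Tier IV Applicant: [the applicant has not demonstrated the required language proficiency? no] AND [the applicant holds a valid certificate of sponsorship? yes] AND [the applicant has provided biometric information? yes] → not satisfied.
paragraph 1 — Covered Entrant: [the applicant does not hold comprehensive sickness insurance? yes] AND [the applicant is a national of a visa-waiver state? yes] → satisfied.
paragraph 4 — Recognised Migrant: [the applicant's previous leave was curtailed? yes] OR [the applicant has provided biometric information? yes] → satisfied.
paragraph 9 — Tier VI Resident: [Tier IV Applicant (paragraph 2)? no] AND [Covered Entrant (paragraph 1)? yes] AND [Recognised Migrant (paragraph 4)? yes] → not satisfied.
paragraph 12 — Standard Migrant: Approved Visitor (paragraph 5)? no; Relevant Resident (paragraph 7)? yes; Tier VI Resident (paragraph 9)? no — 1 of 3 hold (need ≥2) → not satisfied.

No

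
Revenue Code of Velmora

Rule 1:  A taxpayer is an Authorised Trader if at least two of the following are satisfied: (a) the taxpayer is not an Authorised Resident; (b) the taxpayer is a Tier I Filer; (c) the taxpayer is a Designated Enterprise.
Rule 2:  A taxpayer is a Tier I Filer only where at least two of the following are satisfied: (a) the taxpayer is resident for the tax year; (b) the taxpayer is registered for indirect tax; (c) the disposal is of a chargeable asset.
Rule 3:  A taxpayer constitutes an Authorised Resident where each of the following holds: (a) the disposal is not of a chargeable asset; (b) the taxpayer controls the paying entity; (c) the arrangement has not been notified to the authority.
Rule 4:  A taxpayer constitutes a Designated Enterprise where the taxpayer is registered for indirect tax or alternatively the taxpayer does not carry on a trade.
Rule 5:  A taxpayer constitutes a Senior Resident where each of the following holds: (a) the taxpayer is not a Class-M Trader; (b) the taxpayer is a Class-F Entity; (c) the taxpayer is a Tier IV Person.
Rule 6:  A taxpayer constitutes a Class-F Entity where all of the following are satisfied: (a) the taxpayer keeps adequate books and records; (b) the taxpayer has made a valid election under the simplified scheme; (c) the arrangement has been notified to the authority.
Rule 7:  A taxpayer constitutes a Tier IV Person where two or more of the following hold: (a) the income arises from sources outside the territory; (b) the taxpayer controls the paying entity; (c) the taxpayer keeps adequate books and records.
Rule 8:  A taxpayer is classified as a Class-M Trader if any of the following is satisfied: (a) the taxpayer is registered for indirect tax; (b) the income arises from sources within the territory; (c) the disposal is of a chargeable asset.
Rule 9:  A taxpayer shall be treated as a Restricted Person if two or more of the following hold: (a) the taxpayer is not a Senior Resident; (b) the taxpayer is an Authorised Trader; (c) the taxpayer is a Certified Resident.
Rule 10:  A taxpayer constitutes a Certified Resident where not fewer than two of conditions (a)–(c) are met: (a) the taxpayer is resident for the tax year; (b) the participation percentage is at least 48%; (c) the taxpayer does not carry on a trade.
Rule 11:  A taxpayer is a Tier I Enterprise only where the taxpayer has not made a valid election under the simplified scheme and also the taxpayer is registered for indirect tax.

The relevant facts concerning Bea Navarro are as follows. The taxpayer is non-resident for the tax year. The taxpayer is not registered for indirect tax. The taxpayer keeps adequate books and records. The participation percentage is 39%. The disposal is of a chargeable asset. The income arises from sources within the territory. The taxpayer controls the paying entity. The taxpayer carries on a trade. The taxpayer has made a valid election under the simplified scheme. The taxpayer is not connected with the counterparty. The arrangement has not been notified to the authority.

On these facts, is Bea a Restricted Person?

No

rule 8 — Class-M Trader: [the taxpayer is registered for indirect tax? no] OR [the income arises from sources within the territory? yes] OR [the disposal is of a chargeable asset? yes] → satisfied.
rule 6 — Class-F Entity: [the taxpayer keeps adequate books and records? yes] AND [the taxpayer has made a valid election under the simplified scheme? yes] AND [the arrangement has been notified to the authority? no] → not satisfied.
rule 7 — Tier IV Person: the income arises from sources outside the territory? no; the taxpayer controls the paying entity? yes; the taxpayer keeps adequate books and records? yes — 2 of 3 hold (need ≥2) → satisfied.
rule 5 — Senior Resident: [not a Class-M Trader (rule 8)? no] AND [Class-F Entity (rule 6)? no] AND [Tier IV Person (rule 7)? yes] → not satisfied.
rule 3 — Authorised Resident: [the disposal is not of a chargeable asset? no] AND [the taxpayer controls the paying entity? yes] AND [the arrangement has not been notified to the authority? yes] → not satisfied.
rule 2 — Tier I Filer: the taxpayer is resident for the tax year? no; the taxpayer is registered for indirect tax? no; the disposal is of a chargeable asset? yes — 1 of 3 hold (need ≥2) → not satisfied.
rule 4 — Designated Enterprise: [the taxpayer is registered for indirect tax? no] OR [the taxpayer does not carry on a trade? no] → not satisfied.
rule 1 — Authorised Trader: not an Authorised Resident (rule 3)? yes; Tier I Filer (rule 2)? no; Designated Enterprise (rule 4)? no — 1 of 3 hold (need ≥2) → not satisfied.
rule 10 — Certified Resident: the taxpayer is resident for the tax year? no; participation percentage: 39% ≥ 48%? no; the taxpayer does not carry on a trade? no — 0 of 3 hold (need ≥2) → not satisfied.
rule 9 — Restricted Person: not a Senior Resident (rule 5)? yes; Authorised Trader (rule 1)? no; Certified Resident (rule 10)? no — 1 of 3 hold (need ≥2) → not satisfied.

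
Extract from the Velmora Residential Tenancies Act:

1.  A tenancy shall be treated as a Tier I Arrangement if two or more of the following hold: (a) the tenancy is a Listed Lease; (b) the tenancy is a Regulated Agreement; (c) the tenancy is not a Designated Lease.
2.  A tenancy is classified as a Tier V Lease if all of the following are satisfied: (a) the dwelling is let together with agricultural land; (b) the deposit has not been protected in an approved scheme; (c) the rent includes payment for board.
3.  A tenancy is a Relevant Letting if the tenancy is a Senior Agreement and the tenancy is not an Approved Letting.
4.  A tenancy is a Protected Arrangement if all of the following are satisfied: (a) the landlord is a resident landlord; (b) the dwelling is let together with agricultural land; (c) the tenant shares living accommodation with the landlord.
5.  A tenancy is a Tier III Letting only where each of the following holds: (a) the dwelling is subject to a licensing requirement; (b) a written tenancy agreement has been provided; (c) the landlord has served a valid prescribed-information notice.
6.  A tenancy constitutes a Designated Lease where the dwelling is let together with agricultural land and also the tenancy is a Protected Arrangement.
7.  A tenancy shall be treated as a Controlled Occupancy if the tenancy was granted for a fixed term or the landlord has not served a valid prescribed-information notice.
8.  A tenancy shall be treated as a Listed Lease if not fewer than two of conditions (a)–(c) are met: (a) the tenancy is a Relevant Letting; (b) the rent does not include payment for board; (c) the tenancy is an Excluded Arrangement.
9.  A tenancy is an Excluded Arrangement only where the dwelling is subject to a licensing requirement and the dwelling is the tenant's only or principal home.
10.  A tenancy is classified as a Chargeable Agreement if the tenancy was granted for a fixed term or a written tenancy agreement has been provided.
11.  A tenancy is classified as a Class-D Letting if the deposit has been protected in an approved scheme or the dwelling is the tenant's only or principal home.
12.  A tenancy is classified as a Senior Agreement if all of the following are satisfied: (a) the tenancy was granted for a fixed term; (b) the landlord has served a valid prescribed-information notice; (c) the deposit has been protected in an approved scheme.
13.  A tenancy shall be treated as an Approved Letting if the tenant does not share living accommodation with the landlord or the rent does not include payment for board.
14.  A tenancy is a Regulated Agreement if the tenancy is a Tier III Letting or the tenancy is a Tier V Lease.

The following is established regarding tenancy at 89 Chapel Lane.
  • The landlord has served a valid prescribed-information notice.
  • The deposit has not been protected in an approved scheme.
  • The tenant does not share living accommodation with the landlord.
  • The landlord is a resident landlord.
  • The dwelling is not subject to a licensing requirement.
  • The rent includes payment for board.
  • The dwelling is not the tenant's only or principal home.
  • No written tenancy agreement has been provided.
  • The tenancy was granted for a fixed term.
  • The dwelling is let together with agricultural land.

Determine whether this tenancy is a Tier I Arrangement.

Yes

paragraph 12 — Senior Agreement: [the tenancy was granted for a fixed term? yes] AND [the landlord has served a valid prescribed-information notice? yes] AND [the deposit has been protected in an approved scheme? no] → not satisfied.
paragraph 13 — Approved Letting: [the tenant does not share living accommodation with the landlord? yes] OR [the rent does not include payment for board? no] → satisfied.
paragraph 3 — Relevant Letting: [Senior Agreement (paragraph 12)? no] AND [not an Approved Letting (paragraph 13)? no] → not satisfied.
paragraph 9 — Excluded Arrangement: [the dwelling is subject to a licensing requirement? no] AND [the dwelling is the tenant's only or principal home? no] → not satisfied.
paragraph 8 — Listed Lease: Relevant Letting (paragraph 3)? no; the rent does not include payment for board? no; Excluded Arrangement (paragraph 9)? no — 0 of 3 hold (need ≥2) → not satisfied.
paragraph 5 — Tier III Letting: [the dwelling is subject to a licensing requirement? no] AND [a written tenancy agreement has been provided? no] AND [the landlord has served a valid prescribed-information notice? yes] → not satisfied.
paragraph 2 — Tier V Lease: [the dwelling is let together with agricultural land? yes] AND [the deposit has not been protected in an approved scheme? yes] AND [the rent includes payment for board? yes] → satisfied.
paragraph 14 — Regulated Agreement: [Tier III Letting (paragraph 5)? no] OR [Tier V Lease (paragraph 2)? yes] → satisfied.
paragraph 4 — Protected Arrangement: [the landlord is a resident landlord? yes] AND [the dwelling is let together with agricultural land? yes] AND [the tenant shares living accommodation with the landlord? no] → not satisfied.
paragraph 6 — Designated Lease: [the dwelling is let together with agricultural land? yes] AND [Protected Arrangement (paragraph 4)? no] → not satisfied.
paragraph 1 — Tier I Arrangement: Listed Lease (paragraph 8)? no; Regulated Agreement (paragraph 14)? yes; not a Designated Lease (paragraph 6)? yes — 2 of 3 hold (need ≥2) → satisfied.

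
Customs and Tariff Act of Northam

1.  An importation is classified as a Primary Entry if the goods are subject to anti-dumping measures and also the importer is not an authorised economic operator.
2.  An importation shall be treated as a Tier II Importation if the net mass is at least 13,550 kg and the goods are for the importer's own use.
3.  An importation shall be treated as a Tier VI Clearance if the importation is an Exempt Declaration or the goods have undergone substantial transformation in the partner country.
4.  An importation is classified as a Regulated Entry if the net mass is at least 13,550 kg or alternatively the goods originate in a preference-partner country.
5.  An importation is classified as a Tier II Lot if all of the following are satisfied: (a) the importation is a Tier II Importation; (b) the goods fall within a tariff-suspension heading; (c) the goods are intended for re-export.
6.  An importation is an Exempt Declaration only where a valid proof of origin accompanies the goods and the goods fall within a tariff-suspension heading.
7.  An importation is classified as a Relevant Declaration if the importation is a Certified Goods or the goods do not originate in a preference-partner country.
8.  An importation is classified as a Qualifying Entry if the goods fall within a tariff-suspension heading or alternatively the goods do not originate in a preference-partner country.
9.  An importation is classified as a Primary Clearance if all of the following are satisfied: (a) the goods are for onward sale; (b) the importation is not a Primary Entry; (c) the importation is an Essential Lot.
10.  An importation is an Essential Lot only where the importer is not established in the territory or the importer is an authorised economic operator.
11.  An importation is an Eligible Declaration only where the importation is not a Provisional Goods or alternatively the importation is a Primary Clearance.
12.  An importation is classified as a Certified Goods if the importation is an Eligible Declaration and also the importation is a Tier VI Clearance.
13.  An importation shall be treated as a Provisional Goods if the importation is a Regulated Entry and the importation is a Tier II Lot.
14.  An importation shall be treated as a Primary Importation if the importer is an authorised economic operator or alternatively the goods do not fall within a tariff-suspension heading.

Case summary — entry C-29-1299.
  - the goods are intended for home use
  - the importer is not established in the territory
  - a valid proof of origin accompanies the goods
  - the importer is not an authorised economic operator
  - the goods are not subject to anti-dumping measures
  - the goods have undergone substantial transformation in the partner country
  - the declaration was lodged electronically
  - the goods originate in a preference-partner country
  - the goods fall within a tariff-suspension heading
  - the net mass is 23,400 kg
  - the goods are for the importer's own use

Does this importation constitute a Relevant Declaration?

Yes

paragraph 4 — Regulated Entry: [net mass: 23,400 kg ≥ 13,550 kg? yes] OR [the goods originate in a preference-partner country? yes] → satisfied.
paragraph 2 — Tier II Importation: [net mass: 23,400 kg ≥ 13,550 kg? yes] AND [the goods are for the importer's own use? yes] → satisfied.
paragraph 5 — Tier II Lot: [Tier II Importation (paragraph 2)? yes] AND [the goods fall within a tariff-suspension heading? yes] AND [the goods are intended for re-export? no] → not satisfied.
paragraph 13 — Provisional Goods: [Regulated Entry (paragraph 4)? yes] AND [Tier II Lot (paragraph 5)? no] → not satisfied.
paragraph 1 — Primary Entry: [the goods are subject to anti-dumping measures? no] AND [the importer is not an authorised economic operator? yes] → not satisfied.
paragraph 10 — Essential Lot: [the importer is not established in the territory? yes] OR [the importer is an authorised economic operator? no] → satisfied.
paragraph 9 — Primary Clearance: [the goods are for onward sale? no] AND [not a Primary Entry (paragraph 1)? yes] AND [Essential Lot (paragraph 10)? yes] → not satisfied.
paragraph 11 — Eligible Declaration: [not a Provisional Goods (paragraph 13)? yes] OR [Primary Clearance (paragraph 9)? no] → satisfied.
paragraph 6 — Exempt Declaration: [a valid proof of origin accompanies the goods? yes] AND [the goods fall within a tariff-suspension heading? yes] → satisfied.
paragraph 3 — Tier VI Clearance: [Exempt Declaration (paragraph 6)? yes] OR [the goods have undergone substantial transformation in the partner country? yes] → satisfied.
paragraph 12 — Certified Goods: [Eligible Declaration (paragraph 11)? yes] AND [Tier VI Clearance (paragraph 3)? yes] → satisfied.
paragraph 7 — Relevant Declaration: [Certified Goods (paragraph 12)? yes] OR [the goods do not originate in a preference-partner country? no] → satisfied.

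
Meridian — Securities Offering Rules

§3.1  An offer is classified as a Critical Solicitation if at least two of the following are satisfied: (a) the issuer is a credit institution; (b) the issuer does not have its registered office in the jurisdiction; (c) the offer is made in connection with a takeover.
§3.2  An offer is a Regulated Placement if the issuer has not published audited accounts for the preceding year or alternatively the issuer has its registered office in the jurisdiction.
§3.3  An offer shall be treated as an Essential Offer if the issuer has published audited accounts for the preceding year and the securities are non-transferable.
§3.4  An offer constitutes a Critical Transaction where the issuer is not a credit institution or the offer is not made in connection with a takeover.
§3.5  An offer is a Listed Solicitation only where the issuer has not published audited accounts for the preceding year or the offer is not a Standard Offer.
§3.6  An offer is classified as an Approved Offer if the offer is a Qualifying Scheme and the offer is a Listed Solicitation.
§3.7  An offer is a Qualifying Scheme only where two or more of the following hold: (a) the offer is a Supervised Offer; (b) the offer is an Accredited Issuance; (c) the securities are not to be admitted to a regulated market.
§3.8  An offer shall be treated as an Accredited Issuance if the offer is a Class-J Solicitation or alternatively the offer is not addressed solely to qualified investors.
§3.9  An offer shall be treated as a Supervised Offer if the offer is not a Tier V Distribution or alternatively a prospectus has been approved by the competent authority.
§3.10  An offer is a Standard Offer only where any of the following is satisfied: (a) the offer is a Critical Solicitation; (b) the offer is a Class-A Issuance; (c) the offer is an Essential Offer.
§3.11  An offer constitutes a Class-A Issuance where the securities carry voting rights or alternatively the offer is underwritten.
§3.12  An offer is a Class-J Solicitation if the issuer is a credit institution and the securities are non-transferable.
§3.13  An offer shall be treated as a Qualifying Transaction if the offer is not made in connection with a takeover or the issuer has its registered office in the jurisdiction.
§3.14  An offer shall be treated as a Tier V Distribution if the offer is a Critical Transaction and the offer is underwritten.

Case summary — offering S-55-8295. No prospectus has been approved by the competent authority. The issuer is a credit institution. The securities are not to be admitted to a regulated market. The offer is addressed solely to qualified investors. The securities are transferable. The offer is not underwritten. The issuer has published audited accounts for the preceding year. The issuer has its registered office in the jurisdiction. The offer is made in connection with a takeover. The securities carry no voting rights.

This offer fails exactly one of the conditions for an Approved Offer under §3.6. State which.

§3.4 — Critical Transaction: [the issuer is not a credit institution? no] OR [the offer is not made in connection with a takeover? no] → not satisfied.
§3.14 — Tier V Distribution: [Critical Transaction (§3.4)? no] AND [the offer is underwritten? no] → not satisfied.
§3.9 — Supervised Offer: [not a Tier V Distribution (§3.14)? yes] OR [a prospectus has been approved by the competent authority? no] → satisfied.
§3.12 — Class-J Solicitation: [the issuer is a credit institution? yes] AND [the securities are non-transferable? no] → not satisfied.
§3.8 — Accredited Issuance: [Class-J Solicitation (§3.12)? no] OR [the offer is not addressed solely to qualified investors? no] → not satisfied.
§3.7 — Qualifying Scheme: Supervised Offer (§3.9)? yes; Accredited Issuance (§3.8)? no; the securities are not to be admitted to a regulated market? yes — 2 of 3 hold (need ≥2) → satisfied.
§3.1 — Critical Solicitation: the issuer is a credit institution? yes; the issuer does not have its registered office in the jurisdiction? no; the offer is made in connection with a takeover? yes — 2 of 3 hold (need ≥2) → satisfied.
§3.11 — Class-A Issuance: [the securities carry voting rights? no] OR [the offer is underwritten? no] → not satisfied.
§3.3 — Essential Offer: [the issuer has published audited accounts for the preceding year? yes] AND [the securities are non-transferable? no] → not satisfied.
§3.10 — Standard Offer: [Critical Solicitation (§3.1)? yes] OR [Class-A Issuance (§3.11)? no] OR [Essential Offer (§3.3)? no] → satisfied.
§3.5 — Listed Solicitation: [the issuer has not published audited accounts for the preceding year? no] OR [not a Standard Offer (§3.10)? no] → not satisfied.
§3.6 — Approved Offer: [Qualifying Scheme (§3.7)? yes] AND [Listed Solicitation (§3.5)? no] → not satisfied.

Listed Solicitation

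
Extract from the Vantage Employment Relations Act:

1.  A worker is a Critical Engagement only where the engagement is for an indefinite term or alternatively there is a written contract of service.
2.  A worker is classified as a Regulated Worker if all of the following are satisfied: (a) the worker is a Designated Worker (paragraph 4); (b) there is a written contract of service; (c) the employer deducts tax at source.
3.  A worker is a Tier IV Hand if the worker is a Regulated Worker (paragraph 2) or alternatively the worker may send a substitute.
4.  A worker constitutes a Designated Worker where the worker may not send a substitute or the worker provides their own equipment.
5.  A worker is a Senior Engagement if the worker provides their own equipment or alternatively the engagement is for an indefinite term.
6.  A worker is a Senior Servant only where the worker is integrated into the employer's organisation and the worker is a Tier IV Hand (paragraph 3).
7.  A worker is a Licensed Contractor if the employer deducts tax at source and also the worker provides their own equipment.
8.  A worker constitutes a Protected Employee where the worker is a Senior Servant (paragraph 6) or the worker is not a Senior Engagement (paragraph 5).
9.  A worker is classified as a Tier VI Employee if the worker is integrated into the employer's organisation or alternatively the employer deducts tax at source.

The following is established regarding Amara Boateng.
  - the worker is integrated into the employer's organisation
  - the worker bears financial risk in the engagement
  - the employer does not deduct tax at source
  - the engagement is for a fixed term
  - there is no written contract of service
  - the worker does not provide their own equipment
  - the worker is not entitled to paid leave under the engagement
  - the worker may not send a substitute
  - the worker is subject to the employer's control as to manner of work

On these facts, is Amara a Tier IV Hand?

paragraph 4 — Designated Worker: [the worker may not send a substitute? yes] OR [the worker provides their own equipment? no] → satisfied.
paragraph 2 — Regulated Worker: [Designated Worker (paragraph 4)? yes] AND [there is a written contract of service? no] AND [the employer deducts tax at source? no] → not satisfied.
paragraph 3 — Tier IV Hand: [Regulated Worker (paragraph 2)? no] OR [the worker may send a substitute? no] → not satisfied.

No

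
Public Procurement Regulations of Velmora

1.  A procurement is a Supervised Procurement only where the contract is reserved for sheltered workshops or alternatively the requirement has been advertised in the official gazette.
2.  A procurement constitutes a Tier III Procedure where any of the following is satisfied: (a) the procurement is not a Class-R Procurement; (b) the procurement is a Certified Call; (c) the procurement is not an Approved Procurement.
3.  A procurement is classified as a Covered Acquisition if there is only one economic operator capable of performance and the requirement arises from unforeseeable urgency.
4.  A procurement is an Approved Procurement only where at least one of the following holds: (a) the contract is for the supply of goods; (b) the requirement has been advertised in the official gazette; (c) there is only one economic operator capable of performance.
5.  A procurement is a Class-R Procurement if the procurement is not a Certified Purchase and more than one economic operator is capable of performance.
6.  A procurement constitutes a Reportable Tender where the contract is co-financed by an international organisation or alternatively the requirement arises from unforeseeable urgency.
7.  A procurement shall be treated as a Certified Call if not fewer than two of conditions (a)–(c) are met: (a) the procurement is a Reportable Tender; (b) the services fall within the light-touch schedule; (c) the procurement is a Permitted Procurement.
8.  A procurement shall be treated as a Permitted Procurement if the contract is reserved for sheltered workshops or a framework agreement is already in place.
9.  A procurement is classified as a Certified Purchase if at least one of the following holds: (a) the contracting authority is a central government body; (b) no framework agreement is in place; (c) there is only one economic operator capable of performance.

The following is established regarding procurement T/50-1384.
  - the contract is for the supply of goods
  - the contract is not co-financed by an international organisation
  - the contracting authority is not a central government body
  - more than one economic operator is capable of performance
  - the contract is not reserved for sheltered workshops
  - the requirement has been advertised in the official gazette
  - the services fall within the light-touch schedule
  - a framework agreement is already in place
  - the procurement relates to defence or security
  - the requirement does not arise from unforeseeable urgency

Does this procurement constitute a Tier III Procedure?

Yes

paragraph 9 — Certified Purchase: [the contracting authority is a central government body? no] OR [no framework agreement is in place? no] OR [there is only one economic operator capable of performance? no] → not satisfied.
paragraph 5 — Class-R Procurement: [not a Certified Purchase (paragraph 9)? yes] AND [more than one economic operator is capable of performance? yes] → satisfied.
paragraph 6 — Reportable Tender: [the contract is co-financed by an international organisation? no] OR [the requirement arises from unforeseeable urgency? no] → not satisfied.
paragraph 8 — Permitted Procurement: [the contract is reserved for sheltered workshops? no] OR [a framework agreement is already in place? yes] → satisfied.
paragraph 7 — Certified Call: Reportable Tender (paragraph 6)? no; the services fall within the light-touch schedule? yes; Permitted Procurement (paragraph 8)? yes — 2 of 3 hold (need ≥2) → satisfied.
paragraph 4 — Approved Procurement: [the contract is for the supply of goods? yes] OR [the requirement has been advertised in the official gazette? yes] OR [there is only one economic operator capable of performance? no] → satisfied.
paragraph 2 — Tier III Procedure: [not a Class-R Procurement (paragraph 5)? no] OR [Certified Call (paragraph 7)? yes] OR [not an Approved Procurement (paragraph 4)? no] → satisfied.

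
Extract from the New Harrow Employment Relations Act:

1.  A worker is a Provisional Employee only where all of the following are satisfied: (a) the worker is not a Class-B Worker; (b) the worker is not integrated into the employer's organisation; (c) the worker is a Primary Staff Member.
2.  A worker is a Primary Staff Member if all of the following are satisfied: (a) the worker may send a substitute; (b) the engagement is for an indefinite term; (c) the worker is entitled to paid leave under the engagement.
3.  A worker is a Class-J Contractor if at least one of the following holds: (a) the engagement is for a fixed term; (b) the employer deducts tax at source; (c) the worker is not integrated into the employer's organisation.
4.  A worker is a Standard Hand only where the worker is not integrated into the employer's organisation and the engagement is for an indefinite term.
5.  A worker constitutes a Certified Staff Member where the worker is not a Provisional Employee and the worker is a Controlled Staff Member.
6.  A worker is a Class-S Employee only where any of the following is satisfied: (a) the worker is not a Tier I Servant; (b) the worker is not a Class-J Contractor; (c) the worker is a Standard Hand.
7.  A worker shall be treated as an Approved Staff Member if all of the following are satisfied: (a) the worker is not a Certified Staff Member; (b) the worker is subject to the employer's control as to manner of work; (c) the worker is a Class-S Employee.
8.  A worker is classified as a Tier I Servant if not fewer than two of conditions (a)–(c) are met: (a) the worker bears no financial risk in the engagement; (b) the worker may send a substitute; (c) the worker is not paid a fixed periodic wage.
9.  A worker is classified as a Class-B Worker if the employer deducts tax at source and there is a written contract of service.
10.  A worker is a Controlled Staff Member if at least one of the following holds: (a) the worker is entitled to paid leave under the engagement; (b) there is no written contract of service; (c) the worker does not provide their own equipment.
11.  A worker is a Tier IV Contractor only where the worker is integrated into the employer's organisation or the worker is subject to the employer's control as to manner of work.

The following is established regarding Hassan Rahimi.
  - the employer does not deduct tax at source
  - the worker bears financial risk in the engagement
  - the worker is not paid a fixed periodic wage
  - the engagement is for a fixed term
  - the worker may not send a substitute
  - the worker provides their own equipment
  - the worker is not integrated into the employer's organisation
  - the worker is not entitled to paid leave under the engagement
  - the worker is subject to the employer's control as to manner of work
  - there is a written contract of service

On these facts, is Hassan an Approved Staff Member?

Yes

Under paragraph 9: the employer deducts tax at source? no; and there is a written contract of service? yes. So the worker is not a Class-B Worker.
Under paragraph 2: the worker may send a substitute? no; and the engagement is for an indefinite term? no; and the worker is entitled to paid leave under the engagement? no. So the worker is not a Primary Staff Member.
Under paragraph 1: not a Class-B Worker (paragraph 9)? yes; and the worker is not integrated into the employer's organisation? yes; and Primary Staff Member (paragraph 2)? no. So the worker is not a Provisional Employee.
Under paragraph 10: the worker is entitled to paid leave under the engagement? no; or there is no written contract of service? no; or the worker does not provide their own equipment? no. So the worker is not a Controlled Staff Member.
Under paragraph 5: not a Provisional Employee (paragraph 1)? yes; and Controlled Staff Member (paragraph 10)? no. So the worker is not a Certified Staff Member.
Under paragraph 8: the worker bears no financial risk in the engagement? no; the worker may send a substitute? no; the worker is not paid a fixed periodic wage? yes — 1 of 3 hold (need ≥2) → not satisfied.
Under paragraph 3: the engagement is for a fixed term? yes; or the employer deducts tax at source? no; or the worker is not integrated into the employer's organisation? yes. So the worker is a Class-J Contractor.
Under paragraph 4: the worker is not integrated into the employer's organisation? yes; and the engagement is for an indefinite term? no. So the worker is not a Standard Hand.
Under paragraph 6: not a Tier I Servant (paragraph 8)? yes; or not a Class-J Contractor (paragraph 3)? no; or Standard Hand (paragraph 4)? no. So the worker is a Class-S Employee.
Under paragraph 7: not a Certified Staff Member (paragraph 5)? yes; and the worker is subject to the employer's control as to manner of work? yes; and Class-S Employee (paragraph 6)? yes. So the worker is an Approved Staff Member.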